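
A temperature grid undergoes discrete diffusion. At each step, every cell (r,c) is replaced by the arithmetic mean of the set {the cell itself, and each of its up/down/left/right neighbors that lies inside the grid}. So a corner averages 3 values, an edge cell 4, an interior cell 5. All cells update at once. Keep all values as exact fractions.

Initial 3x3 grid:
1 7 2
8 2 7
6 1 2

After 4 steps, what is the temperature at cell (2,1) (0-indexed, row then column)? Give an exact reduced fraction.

Answer: 694681/172800

Derivation:
Step 1: cell (2,1) = 11/4
Step 2: cell (2,1) = 193/48
Step 3: cell (2,1) = 10643/2880
Step 4: cell (2,1) = 694681/172800
Full grid after step 4:
  111143/25920 93007/21600 104183/25920
  750331/172800 95899/24000 693131/172800
  4387/1080 694681/172800 12091/3240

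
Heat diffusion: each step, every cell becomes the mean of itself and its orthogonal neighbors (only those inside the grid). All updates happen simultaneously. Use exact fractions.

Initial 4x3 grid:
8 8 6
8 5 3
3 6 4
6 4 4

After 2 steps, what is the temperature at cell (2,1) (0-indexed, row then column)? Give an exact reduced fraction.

Step 1: cell (2,1) = 22/5
Step 2: cell (2,1) = 127/25
Full grid after step 2:
  83/12 317/48 203/36
  103/16 553/100 245/48
  1229/240 127/25 343/80
  181/36 133/30 53/12

Answer: 127/25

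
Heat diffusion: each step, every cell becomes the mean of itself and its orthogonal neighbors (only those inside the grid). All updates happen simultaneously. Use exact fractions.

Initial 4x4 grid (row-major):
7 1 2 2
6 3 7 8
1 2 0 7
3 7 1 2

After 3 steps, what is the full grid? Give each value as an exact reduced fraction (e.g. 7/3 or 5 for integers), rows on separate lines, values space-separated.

Answer: 4199/1080 26779/7200 3123/800 299/72
26899/7200 11063/3000 3819/1000 10309/2400
24883/7200 4957/1500 539/150 5587/1440
436/135 22753/7200 4621/1440 1931/540

Derivation:
After step 1:
  14/3 13/4 3 4
  17/4 19/5 4 6
  3 13/5 17/5 17/4
  11/3 13/4 5/2 10/3
After step 2:
  73/18 883/240 57/16 13/3
  943/240 179/50 101/25 73/16
  811/240 321/100 67/20 1019/240
  119/36 721/240 749/240 121/36
After step 3:
  4199/1080 26779/7200 3123/800 299/72
  26899/7200 11063/3000 3819/1000 10309/2400
  24883/7200 4957/1500 539/150 5587/1440
  436/135 22753/7200 4621/1440 1931/540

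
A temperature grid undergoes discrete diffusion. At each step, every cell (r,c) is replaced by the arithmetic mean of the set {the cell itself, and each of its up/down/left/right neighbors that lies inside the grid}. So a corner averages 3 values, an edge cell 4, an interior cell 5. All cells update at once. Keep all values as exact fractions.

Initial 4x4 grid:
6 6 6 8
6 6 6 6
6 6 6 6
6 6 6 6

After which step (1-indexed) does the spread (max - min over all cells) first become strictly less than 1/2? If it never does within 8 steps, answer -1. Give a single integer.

Answer: 3

Derivation:
Step 1: max=20/3, min=6, spread=2/3
Step 2: max=59/9, min=6, spread=5/9
Step 3: max=689/108, min=6, spread=41/108
  -> spread < 1/2 first at step 3
Step 4: max=20483/3240, min=6, spread=1043/3240
Step 5: max=608753/97200, min=6, spread=25553/97200
Step 6: max=18167459/2916000, min=54079/9000, spread=645863/2916000
Step 7: max=542521691/87480000, min=360971/60000, spread=16225973/87480000
Step 8: max=16223877983/2624400000, min=162701/27000, spread=409340783/2624400000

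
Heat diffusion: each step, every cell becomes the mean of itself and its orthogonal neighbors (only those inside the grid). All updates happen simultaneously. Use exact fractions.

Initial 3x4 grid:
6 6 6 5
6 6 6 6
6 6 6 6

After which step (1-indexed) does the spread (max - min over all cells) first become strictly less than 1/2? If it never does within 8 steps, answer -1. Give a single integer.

Step 1: max=6, min=17/3, spread=1/3
  -> spread < 1/2 first at step 1
Step 2: max=6, min=103/18, spread=5/18
Step 3: max=6, min=1255/216, spread=41/216
Step 4: max=6, min=151303/25920, spread=4217/25920
Step 5: max=43121/7200, min=9122051/1555200, spread=38417/311040
Step 6: max=861403/144000, min=548671789/93312000, spread=1903471/18662400
Step 7: max=25804241/4320000, min=32991330911/5598720000, spread=18038617/223948800
Step 8: max=2319873241/388800000, min=1982271017149/335923200000, spread=883978523/13436928000

Answer: 1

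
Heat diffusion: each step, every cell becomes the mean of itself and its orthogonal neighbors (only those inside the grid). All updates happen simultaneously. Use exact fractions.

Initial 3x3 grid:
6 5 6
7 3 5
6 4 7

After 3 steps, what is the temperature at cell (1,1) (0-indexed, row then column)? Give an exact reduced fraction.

Answer: 31517/6000

Derivation:
Step 1: cell (1,1) = 24/5
Step 2: cell (1,1) = 511/100
Step 3: cell (1,1) = 31517/6000
Full grid after step 3:
  217/40 18979/3600 11273/2160
  38683/7200 31517/6000 74441/14400
  5789/1080 1567/300 11213/2160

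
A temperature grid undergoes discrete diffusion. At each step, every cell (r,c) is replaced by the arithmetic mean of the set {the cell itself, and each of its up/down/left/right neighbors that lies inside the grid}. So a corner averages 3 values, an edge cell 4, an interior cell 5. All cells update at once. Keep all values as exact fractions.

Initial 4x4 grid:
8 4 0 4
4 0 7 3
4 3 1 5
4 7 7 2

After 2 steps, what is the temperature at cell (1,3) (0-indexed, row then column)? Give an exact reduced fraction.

Answer: 361/120

Derivation:
Step 1: cell (1,3) = 19/4
Step 2: cell (1,3) = 361/120
Full grid after step 2:
  37/9 941/240 677/240 65/18
  1001/240 79/25 189/50 361/120
  63/16 101/25 84/25 503/120
  14/3 35/8 563/120 35/9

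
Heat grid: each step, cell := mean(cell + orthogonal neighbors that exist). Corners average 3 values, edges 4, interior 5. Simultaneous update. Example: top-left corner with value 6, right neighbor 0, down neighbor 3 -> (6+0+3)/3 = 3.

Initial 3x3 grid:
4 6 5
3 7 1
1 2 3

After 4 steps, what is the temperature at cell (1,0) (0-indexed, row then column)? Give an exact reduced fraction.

Step 1: cell (1,0) = 15/4
Step 2: cell (1,0) = 833/240
Step 3: cell (1,0) = 54211/14400
Step 4: cell (1,0) = 3155417/864000
Full grid after step 4:
  530251/129600 1756021/432000 88321/21600
  3155417/864000 675677/180000 263191/72000
  4531/1350 938389/288000 145417/43200

Answer: 3155417/864000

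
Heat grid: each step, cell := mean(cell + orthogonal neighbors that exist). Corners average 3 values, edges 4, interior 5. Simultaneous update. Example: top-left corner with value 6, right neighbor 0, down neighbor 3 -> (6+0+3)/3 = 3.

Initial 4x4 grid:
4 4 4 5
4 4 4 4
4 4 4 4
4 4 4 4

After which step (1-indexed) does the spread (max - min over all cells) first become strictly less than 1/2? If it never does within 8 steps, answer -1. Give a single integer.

Answer: 1

Derivation:
Step 1: max=13/3, min=4, spread=1/3
  -> spread < 1/2 first at step 1
Step 2: max=77/18, min=4, spread=5/18
Step 3: max=905/216, min=4, spread=41/216
Step 4: max=26963/6480, min=4, spread=1043/6480
Step 5: max=803153/194400, min=4, spread=25553/194400
Step 6: max=23999459/5832000, min=72079/18000, spread=645863/5832000
Step 7: max=717481691/174960000, min=480971/120000, spread=16225973/174960000
Step 8: max=21472677983/5248800000, min=216701/54000, spread=409340783/5248800000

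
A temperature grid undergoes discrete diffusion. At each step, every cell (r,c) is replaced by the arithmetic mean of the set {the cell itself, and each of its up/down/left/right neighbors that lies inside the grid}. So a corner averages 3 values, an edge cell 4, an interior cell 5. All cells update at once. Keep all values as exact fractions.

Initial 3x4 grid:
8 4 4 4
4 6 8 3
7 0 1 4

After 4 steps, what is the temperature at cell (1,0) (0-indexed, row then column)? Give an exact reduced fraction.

Step 1: cell (1,0) = 25/4
Step 2: cell (1,0) = 393/80
Step 3: cell (1,0) = 23867/4800
Step 4: cell (1,0) = 1377073/288000
Full grid after step 4:
  658591/129600 525823/108000 492473/108000 562721/129600
  1377073/288000 183439/40000 1530901/360000 3509369/864000
  580841/129600 907771/216000 849571/216000 495071/129600

Answer: 1377073/288000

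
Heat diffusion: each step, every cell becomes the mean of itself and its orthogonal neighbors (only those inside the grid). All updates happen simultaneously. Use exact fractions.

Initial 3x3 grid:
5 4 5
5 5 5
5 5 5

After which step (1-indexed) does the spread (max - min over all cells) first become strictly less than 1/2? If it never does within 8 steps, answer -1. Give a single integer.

Step 1: max=5, min=14/3, spread=1/3
  -> spread < 1/2 first at step 1
Step 2: max=5, min=1133/240, spread=67/240
Step 3: max=993/200, min=10363/2160, spread=1807/10800
Step 4: max=26639/5400, min=4162037/864000, spread=33401/288000
Step 5: max=2656609/540000, min=37650067/7776000, spread=3025513/38880000
Step 6: max=141244051/28800000, min=15087073133/3110400000, spread=53531/995328
Step 7: max=38088883949/7776000000, min=907087074151/186624000000, spread=450953/11943936
Step 8: max=4564591389481/933120000000, min=54478296439397/11197440000000, spread=3799043/143327232

Answer: 1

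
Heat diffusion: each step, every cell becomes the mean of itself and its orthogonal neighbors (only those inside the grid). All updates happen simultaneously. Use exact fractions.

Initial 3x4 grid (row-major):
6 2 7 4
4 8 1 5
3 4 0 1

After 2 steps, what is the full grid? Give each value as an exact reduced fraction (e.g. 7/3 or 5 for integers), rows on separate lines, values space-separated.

Answer: 5 341/80 1127/240 139/36
1003/240 91/20 63/20 857/240
38/9 763/240 229/80 25/12

Derivation:
After step 1:
  4 23/4 7/2 16/3
  21/4 19/5 21/5 11/4
  11/3 15/4 3/2 2
After step 2:
  5 341/80 1127/240 139/36
  1003/240 91/20 63/20 857/240
  38/9 763/240 229/80 25/12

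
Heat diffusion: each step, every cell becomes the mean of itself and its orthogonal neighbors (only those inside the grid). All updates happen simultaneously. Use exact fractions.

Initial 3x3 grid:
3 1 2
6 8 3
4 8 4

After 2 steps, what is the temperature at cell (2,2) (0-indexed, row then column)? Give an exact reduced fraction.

Step 1: cell (2,2) = 5
Step 2: cell (2,2) = 61/12
Full grid after step 2:
  145/36 421/120 13/4
  1187/240 121/25 329/80
  23/4 111/20 61/12

Answer: 61/12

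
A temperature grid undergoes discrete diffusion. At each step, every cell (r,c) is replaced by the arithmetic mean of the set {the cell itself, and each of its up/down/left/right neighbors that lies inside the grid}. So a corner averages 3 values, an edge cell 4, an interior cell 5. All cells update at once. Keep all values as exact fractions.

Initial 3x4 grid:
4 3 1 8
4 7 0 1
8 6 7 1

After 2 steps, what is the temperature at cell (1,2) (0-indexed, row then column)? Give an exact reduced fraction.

Step 1: cell (1,2) = 16/5
Step 2: cell (1,2) = 81/25
Full grid after step 2:
  79/18 173/48 797/240 53/18
  233/48 237/50 81/25 361/120
  25/4 41/8 167/40 3

Answer: 81/25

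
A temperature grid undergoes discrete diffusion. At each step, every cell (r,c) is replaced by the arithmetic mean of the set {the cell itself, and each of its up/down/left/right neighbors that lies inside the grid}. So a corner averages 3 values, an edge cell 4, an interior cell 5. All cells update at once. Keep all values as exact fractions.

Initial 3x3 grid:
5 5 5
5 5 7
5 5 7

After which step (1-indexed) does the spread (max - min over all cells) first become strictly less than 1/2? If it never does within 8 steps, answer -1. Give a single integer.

Answer: 4

Derivation:
Step 1: max=19/3, min=5, spread=4/3
Step 2: max=107/18, min=5, spread=17/18
Step 3: max=6247/1080, min=461/90, spread=143/216
Step 4: max=366749/64800, min=7013/1350, spread=1205/2592
  -> spread < 1/2 first at step 4
Step 5: max=21739303/3888000, min=189541/36000, spread=10151/31104
Step 6: max=1292069141/233280000, min=51609209/9720000, spread=85517/373248
Step 7: max=77056390927/13996800000, min=6233753671/1166400000, spread=720431/4478976
Step 8: max=4602654194669/839808000000, min=15652161863/2916000000, spread=6069221/53747712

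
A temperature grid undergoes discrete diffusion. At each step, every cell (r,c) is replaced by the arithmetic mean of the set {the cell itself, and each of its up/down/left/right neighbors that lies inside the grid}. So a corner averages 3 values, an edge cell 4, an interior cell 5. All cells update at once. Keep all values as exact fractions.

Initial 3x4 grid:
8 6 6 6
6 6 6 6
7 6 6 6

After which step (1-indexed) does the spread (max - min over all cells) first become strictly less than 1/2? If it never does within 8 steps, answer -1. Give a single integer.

Answer: 3

Derivation:
Step 1: max=27/4, min=6, spread=3/4
Step 2: max=239/36, min=6, spread=23/36
Step 3: max=2789/432, min=6, spread=197/432
  -> spread < 1/2 first at step 3
Step 4: max=166321/25920, min=1735/288, spread=10171/25920
Step 5: max=9887147/1555200, min=9079/1500, spread=2370199/7776000
Step 6: max=590632633/93312000, min=7870369/1296000, spread=4793213/18662400
Step 7: max=35280227267/5598720000, min=236976743/38880000, spread=46223051/223948800
Step 8: max=2110606548553/335923200000, min=2375924027/388800000, spread=2312327569/13436928000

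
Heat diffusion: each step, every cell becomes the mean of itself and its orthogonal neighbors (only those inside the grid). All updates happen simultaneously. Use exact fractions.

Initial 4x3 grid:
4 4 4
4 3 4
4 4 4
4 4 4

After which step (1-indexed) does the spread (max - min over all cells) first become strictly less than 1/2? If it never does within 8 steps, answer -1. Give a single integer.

Answer: 1

Derivation:
Step 1: max=4, min=15/4, spread=1/4
  -> spread < 1/2 first at step 1
Step 2: max=4, min=377/100, spread=23/100
Step 3: max=1587/400, min=18389/4800, spread=131/960
Step 4: max=28409/7200, min=166249/43200, spread=841/8640
Step 5: max=5666627/1440000, min=66577949/17280000, spread=56863/691200
Step 6: max=50850457/12960000, min=600545659/155520000, spread=386393/6220800
Step 7: max=20315641187/5184000000, min=240438276869/62208000000, spread=26795339/497664000
Step 8: max=1217073850333/311040000000, min=14446104285871/3732480000000, spread=254051069/5971968000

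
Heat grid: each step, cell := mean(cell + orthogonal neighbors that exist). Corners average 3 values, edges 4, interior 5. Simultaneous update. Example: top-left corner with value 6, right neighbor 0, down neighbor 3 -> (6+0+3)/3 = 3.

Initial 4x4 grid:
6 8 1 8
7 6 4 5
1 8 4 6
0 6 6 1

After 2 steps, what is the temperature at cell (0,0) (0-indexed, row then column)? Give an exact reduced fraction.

Answer: 23/4

Derivation:
Step 1: cell (0,0) = 7
Step 2: cell (0,0) = 23/4
Full grid after step 2:
  23/4 241/40 115/24 47/9
  113/20 517/100 136/25 221/48
  49/12 131/25 457/100 1181/240
  34/9 199/48 1151/240 151/36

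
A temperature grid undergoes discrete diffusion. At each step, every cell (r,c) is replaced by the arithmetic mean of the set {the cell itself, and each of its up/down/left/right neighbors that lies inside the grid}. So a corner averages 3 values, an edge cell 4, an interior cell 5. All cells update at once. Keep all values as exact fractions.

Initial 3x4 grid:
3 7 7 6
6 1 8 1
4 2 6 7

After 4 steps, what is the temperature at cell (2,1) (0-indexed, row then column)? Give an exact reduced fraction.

Answer: 162703/36000

Derivation:
Step 1: cell (2,1) = 13/4
Step 2: cell (2,1) = 89/20
Step 3: cell (2,1) = 1673/400
Step 4: cell (2,1) = 162703/36000
Full grid after step 4:
  295679/64800 133621/27000 274987/54000 347209/64800
  1925401/432000 819299/180000 915149/180000 2200711/432000
  9977/2400 162703/36000 510599/108000 328909/64800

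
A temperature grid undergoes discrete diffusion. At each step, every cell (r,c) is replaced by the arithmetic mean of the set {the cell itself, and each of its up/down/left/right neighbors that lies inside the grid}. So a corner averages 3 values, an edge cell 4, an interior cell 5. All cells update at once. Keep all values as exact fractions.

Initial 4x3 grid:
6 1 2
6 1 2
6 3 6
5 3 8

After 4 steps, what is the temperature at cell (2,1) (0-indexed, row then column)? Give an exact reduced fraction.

Step 1: cell (2,1) = 19/5
Step 2: cell (2,1) = 209/50
Step 3: cell (2,1) = 6293/1500
Step 4: cell (2,1) = 1503913/360000
Full grid after step 4:
  57371/16200 460847/144000 192709/64800
  835163/216000 17879/5000 181447/54000
  933283/216000 1503913/360000 218227/54000
  596663/129600 3942437/864000 581813/129600

Answer: 1503913/360000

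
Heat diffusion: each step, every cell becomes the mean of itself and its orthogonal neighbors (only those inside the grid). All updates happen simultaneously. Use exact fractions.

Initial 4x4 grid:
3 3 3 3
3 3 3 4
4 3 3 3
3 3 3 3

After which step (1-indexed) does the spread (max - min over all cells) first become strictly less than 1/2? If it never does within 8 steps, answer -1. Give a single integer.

Step 1: max=10/3, min=3, spread=1/3
  -> spread < 1/2 first at step 1
Step 2: max=391/120, min=3, spread=31/120
Step 3: max=3451/1080, min=221/72, spread=17/135
Step 4: max=68363/21600, min=13891/4500, spread=8431/108000
Step 5: max=122527/38880, min=1005133/324000, spread=1493/30375
Step 6: max=91508953/29160000, min=504259/162000, spread=742333/29160000
Step 7: max=2742747031/874800000, min=181703801/58320000, spread=134297/6834375
Step 8: max=82160055961/26244000000, min=27292334899/8748000000, spread=1105669/102515625

Answer: 1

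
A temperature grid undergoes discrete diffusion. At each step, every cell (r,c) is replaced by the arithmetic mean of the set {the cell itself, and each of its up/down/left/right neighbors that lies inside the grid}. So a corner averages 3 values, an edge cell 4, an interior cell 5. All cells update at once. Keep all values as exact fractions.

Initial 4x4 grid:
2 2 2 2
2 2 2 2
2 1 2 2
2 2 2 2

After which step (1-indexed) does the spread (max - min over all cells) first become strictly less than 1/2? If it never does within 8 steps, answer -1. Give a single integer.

Step 1: max=2, min=7/4, spread=1/4
  -> spread < 1/2 first at step 1
Step 2: max=2, min=89/50, spread=11/50
Step 3: max=2, min=4433/2400, spread=367/2400
Step 4: max=1187/600, min=20029/10800, spread=1337/10800
Step 5: max=35531/18000, min=606331/324000, spread=33227/324000
Step 6: max=211951/108000, min=18225673/9720000, spread=849917/9720000
Step 7: max=3171467/1620000, min=549485653/291600000, spread=21378407/291600000
Step 8: max=948311657/486000000, min=16529537629/8748000000, spread=540072197/8748000000

Answer: 1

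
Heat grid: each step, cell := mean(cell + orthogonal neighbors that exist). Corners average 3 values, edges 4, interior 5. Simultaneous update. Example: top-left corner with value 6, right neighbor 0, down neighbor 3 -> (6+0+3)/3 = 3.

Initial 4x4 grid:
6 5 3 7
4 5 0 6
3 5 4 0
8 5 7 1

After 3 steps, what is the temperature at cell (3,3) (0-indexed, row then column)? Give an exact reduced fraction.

Answer: 3701/1080

Derivation:
Step 1: cell (3,3) = 8/3
Step 2: cell (3,3) = 29/9
Step 3: cell (3,3) = 3701/1080
Full grid after step 3:
  91/20 5293/1200 14683/3600 4393/1080
  5503/1200 529/125 11677/3000 6449/1800
  17497/3600 3337/750 11249/3000 6103/1800
  2771/540 17287/3600 14411/3600 3701/1080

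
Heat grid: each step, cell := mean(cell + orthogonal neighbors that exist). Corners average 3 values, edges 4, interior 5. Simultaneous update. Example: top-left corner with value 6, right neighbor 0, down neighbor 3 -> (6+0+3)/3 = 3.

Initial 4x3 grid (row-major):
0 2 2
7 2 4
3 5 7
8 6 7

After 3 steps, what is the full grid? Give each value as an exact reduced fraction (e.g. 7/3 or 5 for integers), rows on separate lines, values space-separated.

After step 1:
  3 3/2 8/3
  3 4 15/4
  23/4 23/5 23/4
  17/3 13/2 20/3
After step 2:
  5/2 67/24 95/36
  63/16 337/100 97/24
  1141/240 133/25 623/120
  215/36 703/120 227/36
After step 3:
  443/144 20341/7200 341/108
  8737/2400 23353/6000 6859/1800
  35971/7200 29393/6000 18773/3600
  11941/2160 42221/7200 781/135

Answer: 443/144 20341/7200 341/108
8737/2400 23353/6000 6859/1800
35971/7200 29393/6000 18773/3600
11941/2160 42221/7200 781/135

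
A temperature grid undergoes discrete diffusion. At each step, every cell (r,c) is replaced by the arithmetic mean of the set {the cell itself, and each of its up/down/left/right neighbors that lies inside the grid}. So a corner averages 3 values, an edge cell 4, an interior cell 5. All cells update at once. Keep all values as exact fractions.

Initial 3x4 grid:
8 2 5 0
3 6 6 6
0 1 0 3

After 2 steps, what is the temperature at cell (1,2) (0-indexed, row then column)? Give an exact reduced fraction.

Answer: 177/50

Derivation:
Step 1: cell (1,2) = 23/5
Step 2: cell (1,2) = 177/50
Full grid after step 2:
  83/18 493/120 503/120 32/9
  811/240 389/100 177/50 901/240
  22/9 551/240 237/80 37/12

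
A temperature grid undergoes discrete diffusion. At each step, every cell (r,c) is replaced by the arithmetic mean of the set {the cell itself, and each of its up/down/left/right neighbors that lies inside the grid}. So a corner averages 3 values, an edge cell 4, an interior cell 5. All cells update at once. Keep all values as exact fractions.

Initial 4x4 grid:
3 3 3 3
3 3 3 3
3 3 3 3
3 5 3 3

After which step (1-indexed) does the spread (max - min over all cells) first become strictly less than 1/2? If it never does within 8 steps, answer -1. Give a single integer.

Answer: 3

Derivation:
Step 1: max=11/3, min=3, spread=2/3
Step 2: max=211/60, min=3, spread=31/60
Step 3: max=1831/540, min=3, spread=211/540
  -> spread < 1/2 first at step 3
Step 4: max=178843/54000, min=3, spread=16843/54000
Step 5: max=1596643/486000, min=13579/4500, spread=130111/486000
Step 6: max=47382367/14580000, min=817159/270000, spread=3255781/14580000
Step 7: max=1412553691/437400000, min=821107/270000, spread=82360351/437400000
Step 8: max=42117316891/13122000000, min=148306441/48600000, spread=2074577821/13122000000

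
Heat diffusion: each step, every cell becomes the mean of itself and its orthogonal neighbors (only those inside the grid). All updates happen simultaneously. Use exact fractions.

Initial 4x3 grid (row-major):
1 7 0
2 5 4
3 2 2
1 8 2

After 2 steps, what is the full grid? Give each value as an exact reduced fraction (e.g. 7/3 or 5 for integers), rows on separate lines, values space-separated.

Answer: 28/9 57/16 29/9
145/48 67/20 155/48
51/16 63/20 53/16
37/12 61/16 13/4

Derivation:
After step 1:
  10/3 13/4 11/3
  11/4 4 11/4
  2 4 5/2
  4 13/4 4
After step 2:
  28/9 57/16 29/9
  145/48 67/20 155/48
  51/16 63/20 53/16
  37/12 61/16 13/4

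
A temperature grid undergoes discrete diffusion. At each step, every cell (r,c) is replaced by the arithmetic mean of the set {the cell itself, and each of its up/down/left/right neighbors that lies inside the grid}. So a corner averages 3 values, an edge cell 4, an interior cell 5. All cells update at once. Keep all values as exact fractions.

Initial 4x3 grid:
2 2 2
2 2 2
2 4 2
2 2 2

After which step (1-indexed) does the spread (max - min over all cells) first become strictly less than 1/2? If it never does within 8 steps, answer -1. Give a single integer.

Answer: 2

Derivation:
Step 1: max=5/2, min=2, spread=1/2
Step 2: max=123/50, min=2, spread=23/50
  -> spread < 1/2 first at step 2
Step 3: max=5611/2400, min=413/200, spread=131/480
Step 4: max=49751/21600, min=7591/3600, spread=841/4320
Step 5: max=19822051/8640000, min=1533373/720000, spread=56863/345600
Step 6: max=177054341/77760000, min=13949543/6480000, spread=386393/3110400
Step 7: max=70601723131/31104000000, min=5604358813/2592000000, spread=26795339/248832000
Step 8: max=4216295714129/1866240000000, min=338126149667/155520000000, spread=254051069/2985984000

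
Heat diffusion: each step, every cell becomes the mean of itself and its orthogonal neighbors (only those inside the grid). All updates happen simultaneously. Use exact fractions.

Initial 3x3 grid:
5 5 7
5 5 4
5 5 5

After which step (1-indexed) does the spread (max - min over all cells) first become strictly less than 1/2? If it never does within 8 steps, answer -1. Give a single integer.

Answer: 2

Derivation:
Step 1: max=11/2, min=14/3, spread=5/6
Step 2: max=193/36, min=73/15, spread=89/180
  -> spread < 1/2 first at step 2
Step 3: max=37433/7200, min=889/180, spread=1873/7200
Step 4: max=669181/129600, min=268597/54000, spread=122741/648000
Step 5: max=132686897/25920000, min=359879/72000, spread=3130457/25920000
Step 6: max=2381987029/466560000, min=244032637/48600000, spread=196368569/2332800000
Step 7: max=142457270063/27993600000, min=11735099849/2332800000, spread=523543/8957952
Step 8: max=8535364378861/1679616000000, min=117589568413/23328000000, spread=4410589/107495424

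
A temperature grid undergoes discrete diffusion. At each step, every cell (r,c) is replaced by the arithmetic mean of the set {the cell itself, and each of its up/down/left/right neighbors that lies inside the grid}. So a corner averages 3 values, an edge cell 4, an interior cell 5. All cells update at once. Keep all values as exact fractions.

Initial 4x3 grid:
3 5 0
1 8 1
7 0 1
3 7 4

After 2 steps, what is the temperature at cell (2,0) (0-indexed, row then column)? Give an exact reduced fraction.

Step 1: cell (2,0) = 11/4
Step 2: cell (2,0) = 533/120
Full grid after step 2:
  47/12 3 17/6
  27/8 377/100 9/4
  533/120 307/100 63/20
  143/36 533/120 3

Answer: 533/120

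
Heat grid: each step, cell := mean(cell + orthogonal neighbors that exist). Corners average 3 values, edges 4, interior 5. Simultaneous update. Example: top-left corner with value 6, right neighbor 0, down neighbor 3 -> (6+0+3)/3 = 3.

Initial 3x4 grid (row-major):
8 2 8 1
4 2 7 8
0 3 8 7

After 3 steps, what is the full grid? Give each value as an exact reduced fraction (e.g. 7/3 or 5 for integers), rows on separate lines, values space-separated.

After step 1:
  14/3 5 9/2 17/3
  7/2 18/5 33/5 23/4
  7/3 13/4 25/4 23/3
After step 2:
  79/18 533/120 653/120 191/36
  141/40 439/100 267/50 1541/240
  109/36 463/120 713/120 59/9
After step 3:
  556/135 4199/900 4619/900 12361/2160
  9199/2400 4311/1000 33041/6000 85039/14400
  937/270 1937/450 9763/1800 13621/2160

Answer: 556/135 4199/900 4619/900 12361/2160
9199/2400 4311/1000 33041/6000 85039/14400
937/270 1937/450 9763/1800 13621/2160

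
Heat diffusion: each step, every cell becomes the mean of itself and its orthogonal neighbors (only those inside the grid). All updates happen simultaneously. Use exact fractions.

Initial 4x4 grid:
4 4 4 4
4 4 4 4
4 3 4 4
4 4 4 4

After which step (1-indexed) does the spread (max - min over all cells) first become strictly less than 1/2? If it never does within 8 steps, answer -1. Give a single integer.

Answer: 1

Derivation:
Step 1: max=4, min=15/4, spread=1/4
  -> spread < 1/2 first at step 1
Step 2: max=4, min=189/50, spread=11/50
Step 3: max=4, min=9233/2400, spread=367/2400
Step 4: max=2387/600, min=41629/10800, spread=1337/10800
Step 5: max=71531/18000, min=1254331/324000, spread=33227/324000
Step 6: max=427951/108000, min=37665673/9720000, spread=849917/9720000
Step 7: max=6411467/1620000, min=1132685653/291600000, spread=21378407/291600000
Step 8: max=1920311657/486000000, min=34025537629/8748000000, spread=540072197/8748000000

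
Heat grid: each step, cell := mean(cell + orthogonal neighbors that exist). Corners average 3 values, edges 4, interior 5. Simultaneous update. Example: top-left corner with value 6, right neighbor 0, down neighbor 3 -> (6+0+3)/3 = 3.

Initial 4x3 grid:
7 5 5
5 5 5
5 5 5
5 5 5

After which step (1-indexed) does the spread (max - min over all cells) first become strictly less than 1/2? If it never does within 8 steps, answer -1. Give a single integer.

Step 1: max=17/3, min=5, spread=2/3
Step 2: max=50/9, min=5, spread=5/9
Step 3: max=581/108, min=5, spread=41/108
  -> spread < 1/2 first at step 3
Step 4: max=69017/12960, min=5, spread=4217/12960
Step 5: max=4097149/777600, min=18079/3600, spread=38417/155520
Step 6: max=244480211/46656000, min=362597/72000, spread=1903471/9331200
Step 7: max=14597789089/2799360000, min=10915759/2160000, spread=18038617/111974400
Step 8: max=873076182851/167961600000, min=984926759/194400000, spread=883978523/6718464000

Answer: 3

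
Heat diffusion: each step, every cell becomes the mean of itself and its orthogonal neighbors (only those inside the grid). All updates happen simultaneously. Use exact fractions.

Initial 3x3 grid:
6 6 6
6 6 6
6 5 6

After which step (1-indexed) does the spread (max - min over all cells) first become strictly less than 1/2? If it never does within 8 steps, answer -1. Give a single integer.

Answer: 1

Derivation:
Step 1: max=6, min=17/3, spread=1/3
  -> spread < 1/2 first at step 1
Step 2: max=6, min=1373/240, spread=67/240
Step 3: max=1193/200, min=12523/2160, spread=1807/10800
Step 4: max=32039/5400, min=5026037/864000, spread=33401/288000
Step 5: max=3196609/540000, min=45426067/7776000, spread=3025513/38880000
Step 6: max=170044051/28800000, min=18197473133/3110400000, spread=53531/995328
Step 7: max=45864883949/7776000000, min=1093711074151/186624000000, spread=450953/11943936
Step 8: max=5497711389481/933120000000, min=65675736439397/11197440000000, spread=3799043/143327232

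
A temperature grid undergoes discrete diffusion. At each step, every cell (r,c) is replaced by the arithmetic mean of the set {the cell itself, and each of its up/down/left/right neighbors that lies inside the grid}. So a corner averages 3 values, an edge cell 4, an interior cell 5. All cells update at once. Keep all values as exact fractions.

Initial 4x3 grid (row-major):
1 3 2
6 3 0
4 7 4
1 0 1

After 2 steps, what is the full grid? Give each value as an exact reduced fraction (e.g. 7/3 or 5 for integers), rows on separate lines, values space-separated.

Answer: 109/36 221/80 37/18
227/60 77/25 643/240
199/60 343/100 631/240
101/36 551/240 83/36

Derivation:
After step 1:
  10/3 9/4 5/3
  7/2 19/5 9/4
  9/2 18/5 3
  5/3 9/4 5/3
After step 2:
  109/36 221/80 37/18
  227/60 77/25 643/240
  199/60 343/100 631/240
  101/36 551/240 83/36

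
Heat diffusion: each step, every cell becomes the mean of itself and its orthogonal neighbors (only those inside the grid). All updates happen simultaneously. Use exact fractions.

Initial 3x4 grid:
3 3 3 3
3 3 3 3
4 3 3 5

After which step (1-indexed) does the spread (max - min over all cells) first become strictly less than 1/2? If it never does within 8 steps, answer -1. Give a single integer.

Answer: 3

Derivation:
Step 1: max=11/3, min=3, spread=2/3
Step 2: max=32/9, min=3, spread=5/9
Step 3: max=1469/432, min=731/240, spread=383/1080
  -> spread < 1/2 first at step 3
Step 4: max=10853/3240, min=22243/7200, spread=16873/64800
Step 5: max=2568031/777600, min=1612459/518400, spread=59737/311040
Step 6: max=152882639/46656000, min=97220641/31104000, spread=2820671/18662400
Step 7: max=9115210921/2799360000, min=1953570713/622080000, spread=25931417/223948800
Step 8: max=544613842739/167961600000, min=352879340801/111974400000, spread=1223586523/13436928000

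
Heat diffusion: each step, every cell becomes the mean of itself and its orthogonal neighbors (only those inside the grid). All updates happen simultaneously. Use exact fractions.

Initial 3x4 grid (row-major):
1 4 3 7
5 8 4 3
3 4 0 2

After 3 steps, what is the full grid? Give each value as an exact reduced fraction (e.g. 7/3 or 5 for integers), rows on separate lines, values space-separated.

After step 1:
  10/3 4 9/2 13/3
  17/4 5 18/5 4
  4 15/4 5/2 5/3
After step 2:
  139/36 101/24 493/120 77/18
  199/48 103/25 98/25 17/5
  4 61/16 691/240 49/18
After step 3:
  1759/432 3667/900 14863/3600 4243/1080
  58057/14400 3031/750 7371/2000 179/50
  287/72 8887/2400 24001/7200 6481/2160

Answer: 1759/432 3667/900 14863/3600 4243/1080
58057/14400 3031/750 7371/2000 179/50
287/72 8887/2400 24001/7200 6481/2160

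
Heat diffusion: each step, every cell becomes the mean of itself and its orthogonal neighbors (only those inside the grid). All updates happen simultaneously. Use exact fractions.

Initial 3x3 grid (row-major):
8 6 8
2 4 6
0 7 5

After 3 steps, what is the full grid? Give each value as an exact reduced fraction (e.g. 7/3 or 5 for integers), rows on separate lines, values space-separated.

After step 1:
  16/3 13/2 20/3
  7/2 5 23/4
  3 4 6
After step 2:
  46/9 47/8 227/36
  101/24 99/20 281/48
  7/2 9/2 21/4
After step 3:
  547/108 2669/480 2597/432
  6397/1440 2031/400 16099/2880
  293/72 91/20 749/144

Answer: 547/108 2669/480 2597/432
6397/1440 2031/400 16099/2880
293/72 91/20 749/144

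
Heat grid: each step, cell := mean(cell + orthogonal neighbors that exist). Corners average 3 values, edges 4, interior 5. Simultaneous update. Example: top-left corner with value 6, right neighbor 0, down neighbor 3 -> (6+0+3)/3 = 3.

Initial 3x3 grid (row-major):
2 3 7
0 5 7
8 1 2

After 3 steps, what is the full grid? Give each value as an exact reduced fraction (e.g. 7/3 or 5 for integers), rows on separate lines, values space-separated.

After step 1:
  5/3 17/4 17/3
  15/4 16/5 21/4
  3 4 10/3
After step 2:
  29/9 887/240 91/18
  697/240 409/100 349/80
  43/12 203/60 151/36
After step 3:
  442/135 57829/14400 4721/1080
  49679/14400 22123/6000 7081/1600
  2369/720 6863/1800 8597/2160

Answer: 442/135 57829/14400 4721/1080
49679/14400 22123/6000 7081/1600
2369/720 6863/1800 8597/2160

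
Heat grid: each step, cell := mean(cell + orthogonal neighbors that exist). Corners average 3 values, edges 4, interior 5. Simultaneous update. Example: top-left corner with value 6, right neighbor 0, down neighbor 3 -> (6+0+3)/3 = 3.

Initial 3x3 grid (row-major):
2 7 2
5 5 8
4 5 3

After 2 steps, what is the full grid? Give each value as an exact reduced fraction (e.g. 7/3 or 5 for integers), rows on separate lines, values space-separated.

After step 1:
  14/3 4 17/3
  4 6 9/2
  14/3 17/4 16/3
After step 2:
  38/9 61/12 85/18
  29/6 91/20 43/8
  155/36 81/16 169/36

Answer: 38/9 61/12 85/18
29/6 91/20 43/8
155/36 81/16 169/36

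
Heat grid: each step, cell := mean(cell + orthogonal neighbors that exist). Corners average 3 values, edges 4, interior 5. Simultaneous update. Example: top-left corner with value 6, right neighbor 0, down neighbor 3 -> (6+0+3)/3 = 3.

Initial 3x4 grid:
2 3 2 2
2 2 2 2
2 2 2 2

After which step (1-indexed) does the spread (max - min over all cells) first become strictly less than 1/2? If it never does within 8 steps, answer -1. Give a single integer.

Step 1: max=7/3, min=2, spread=1/3
  -> spread < 1/2 first at step 1
Step 2: max=271/120, min=2, spread=31/120
Step 3: max=2371/1080, min=2, spread=211/1080
Step 4: max=232897/108000, min=3647/1800, spread=14077/108000
Step 5: max=2084407/972000, min=219683/108000, spread=5363/48600
Step 6: max=62060809/29160000, min=122869/60000, spread=93859/1166400
Step 7: max=3709474481/1749600000, min=199736467/97200000, spread=4568723/69984000
Step 8: max=221732435629/104976000000, min=6013618889/2916000000, spread=8387449/167961600

Answer: 1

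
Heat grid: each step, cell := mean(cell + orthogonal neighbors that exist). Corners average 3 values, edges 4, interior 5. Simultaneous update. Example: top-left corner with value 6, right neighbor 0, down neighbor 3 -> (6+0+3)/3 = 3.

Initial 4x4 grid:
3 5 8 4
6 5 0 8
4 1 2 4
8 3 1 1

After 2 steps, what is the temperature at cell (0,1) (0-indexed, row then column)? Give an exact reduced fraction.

Step 1: cell (0,1) = 21/4
Step 2: cell (0,1) = 527/120
Full grid after step 2:
  173/36 527/120 623/120 179/36
  1039/240 83/20 357/100 1141/240
  69/16 16/5 147/50 227/80
  13/3 13/4 43/20 5/2

Answer: 527/120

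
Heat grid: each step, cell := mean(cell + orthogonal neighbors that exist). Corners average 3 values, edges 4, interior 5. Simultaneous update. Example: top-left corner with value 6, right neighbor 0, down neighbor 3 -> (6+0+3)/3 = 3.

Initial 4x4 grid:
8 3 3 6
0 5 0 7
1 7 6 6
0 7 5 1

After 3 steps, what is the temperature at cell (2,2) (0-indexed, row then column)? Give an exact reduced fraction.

Answer: 8761/2000

Derivation:
Step 1: cell (2,2) = 24/5
Step 2: cell (2,2) = 479/100
Step 3: cell (2,2) = 8761/2000
Full grid after step 3:
  1529/432 28849/7200 1169/288 4861/1080
  13037/3600 22411/6000 13207/3000 6397/1440
  485/144 3083/750 8761/2000 11299/2400
  487/135 2881/720 1829/400 3311/720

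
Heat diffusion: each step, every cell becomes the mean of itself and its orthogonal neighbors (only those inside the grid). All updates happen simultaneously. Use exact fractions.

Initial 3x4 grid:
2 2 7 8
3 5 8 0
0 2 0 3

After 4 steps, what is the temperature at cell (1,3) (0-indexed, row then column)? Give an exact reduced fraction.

Answer: 223651/57600

Derivation:
Step 1: cell (1,3) = 19/4
Step 2: cell (1,3) = 59/16
Step 3: cell (1,3) = 3953/960
Step 4: cell (1,3) = 223651/57600
Full grid after step 4:
  4201/1296 163507/43200 60569/14400 38633/8640
  84853/28800 19501/6000 91799/24000 223651/57600
  6667/2592 62641/21600 22597/7200 3307/960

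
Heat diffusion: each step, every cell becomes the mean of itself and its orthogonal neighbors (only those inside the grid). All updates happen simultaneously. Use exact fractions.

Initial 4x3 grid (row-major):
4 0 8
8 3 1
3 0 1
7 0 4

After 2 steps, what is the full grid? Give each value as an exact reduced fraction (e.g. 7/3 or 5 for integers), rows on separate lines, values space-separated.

Answer: 49/12 263/80 10/3
77/20 153/50 203/80
103/30 251/100 469/240
127/36 183/80 71/36

Derivation:
After step 1:
  4 15/4 3
  9/2 12/5 13/4
  9/2 7/5 3/2
  10/3 11/4 5/3
After step 2:
  49/12 263/80 10/3
  77/20 153/50 203/80
  103/30 251/100 469/240
  127/36 183/80 71/36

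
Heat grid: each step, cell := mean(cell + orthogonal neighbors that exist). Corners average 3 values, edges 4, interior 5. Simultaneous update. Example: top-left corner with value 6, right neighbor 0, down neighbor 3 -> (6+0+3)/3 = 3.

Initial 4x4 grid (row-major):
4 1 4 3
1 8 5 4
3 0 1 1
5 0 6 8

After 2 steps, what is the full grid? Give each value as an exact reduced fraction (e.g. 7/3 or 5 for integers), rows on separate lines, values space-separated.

After step 1:
  2 17/4 13/4 11/3
  4 3 22/5 13/4
  9/4 12/5 13/5 7/2
  8/3 11/4 15/4 5
After step 2:
  41/12 25/8 467/120 61/18
  45/16 361/100 33/10 889/240
  679/240 13/5 333/100 287/80
  23/9 347/120 141/40 49/12

Answer: 41/12 25/8 467/120 61/18
45/16 361/100 33/10 889/240
679/240 13/5 333/100 287/80
23/9 347/120 141/40 49/12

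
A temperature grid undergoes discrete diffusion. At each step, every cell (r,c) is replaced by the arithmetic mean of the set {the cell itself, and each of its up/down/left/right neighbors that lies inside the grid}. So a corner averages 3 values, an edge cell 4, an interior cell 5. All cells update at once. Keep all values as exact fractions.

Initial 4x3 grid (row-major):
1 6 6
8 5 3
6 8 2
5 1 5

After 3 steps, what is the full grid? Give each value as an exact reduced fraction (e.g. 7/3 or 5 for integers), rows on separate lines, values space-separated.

After step 1:
  5 9/2 5
  5 6 4
  27/4 22/5 9/2
  4 19/4 8/3
After step 2:
  29/6 41/8 9/2
  91/16 239/50 39/8
  403/80 132/25 467/120
  31/6 949/240 143/36
After step 3:
  751/144 11543/2400 29/6
  12203/2400 10299/2000 2707/600
  12703/2400 6883/1500 16217/3600
  1699/360 66143/14400 8509/2160

Answer: 751/144 11543/2400 29/6
12203/2400 10299/2000 2707/600
12703/2400 6883/1500 16217/3600
1699/360 66143/14400 8509/2160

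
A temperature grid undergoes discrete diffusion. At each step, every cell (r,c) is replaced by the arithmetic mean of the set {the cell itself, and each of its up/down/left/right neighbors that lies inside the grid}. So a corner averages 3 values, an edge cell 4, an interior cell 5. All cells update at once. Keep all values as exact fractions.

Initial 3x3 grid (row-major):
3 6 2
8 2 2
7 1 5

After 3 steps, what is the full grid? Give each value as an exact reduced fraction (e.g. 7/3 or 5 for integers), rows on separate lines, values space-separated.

Answer: 9793/2160 6189/1600 1847/540
2699/600 7879/2000 15617/4800
9743/2160 6139/1600 3629/1080

Derivation:
After step 1:
  17/3 13/4 10/3
  5 19/5 11/4
  16/3 15/4 8/3
After step 2:
  167/36 321/80 28/9
  99/20 371/100 251/80
  169/36 311/80 55/18
After step 3:
  9793/2160 6189/1600 1847/540
  2699/600 7879/2000 15617/4800
  9743/2160 6139/1600 3629/1080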